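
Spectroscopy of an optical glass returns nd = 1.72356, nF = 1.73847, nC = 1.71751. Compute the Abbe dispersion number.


Abbe number formula: Vd = (nd - 1) / (nF - nC)
  nd - 1 = 1.72356 - 1 = 0.72356
  nF - nC = 1.73847 - 1.71751 = 0.02096
  Vd = 0.72356 / 0.02096 = 34.52

34.52


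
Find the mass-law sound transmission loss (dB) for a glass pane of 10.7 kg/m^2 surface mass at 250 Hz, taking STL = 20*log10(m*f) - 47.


Mass law: STL = 20 * log10(m * f) - 47
  m * f = 10.7 * 250 = 2675
  log10(2675) = 3.42732
  STL = 20 * 3.42732 - 47 = 68.5464 - 47 = 21.5 dB

21.5 dB


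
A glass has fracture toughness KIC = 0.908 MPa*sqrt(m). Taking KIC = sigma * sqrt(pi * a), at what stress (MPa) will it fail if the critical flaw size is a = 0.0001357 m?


Rearrange KIC = sigma * sqrt(pi * a):
  sigma = KIC / sqrt(pi * a)
  sqrt(pi * 0.0001357) = 0.020647
  sigma = 0.908 / 0.020647 = 43.98 MPa

43.98 MPa


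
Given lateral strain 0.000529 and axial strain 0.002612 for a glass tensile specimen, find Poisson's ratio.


Poisson's ratio: nu = lateral strain / axial strain
  nu = 0.000529 / 0.002612 = 0.2025

0.2025


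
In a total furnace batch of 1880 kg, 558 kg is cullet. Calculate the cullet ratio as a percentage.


Cullet ratio = (cullet mass / total batch mass) * 100
  Ratio = 558 / 1880 * 100 = 29.68%

29.68%


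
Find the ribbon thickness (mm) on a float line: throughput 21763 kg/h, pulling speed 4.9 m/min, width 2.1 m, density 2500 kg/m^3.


Ribbon cross-section from mass balance:
  Volume rate = throughput / density = 21763 / 2500 = 8.7052 m^3/h
  thickness = volume rate / (speed * 60 * width), i.e.
  thickness = throughput / (60 * speed * width * density) * 1000
  thickness = 21763 / (60 * 4.9 * 2.1 * 2500) * 1000 = 14.1 mm

14.1 mm


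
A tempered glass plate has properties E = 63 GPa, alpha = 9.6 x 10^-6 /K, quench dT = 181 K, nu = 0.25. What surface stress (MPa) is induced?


Tempering stress: sigma = E * alpha * dT / (1 - nu)
  E (MPa) = 63 * 1000 = 63000
  Numerator = 63000 * (9.6 x 10^-6) * 181 = 109.4688
  Denominator = 1 - 0.25 = 0.75
  sigma = 109.4688 / 0.75 = 146.0 MPa

146.0 MPa


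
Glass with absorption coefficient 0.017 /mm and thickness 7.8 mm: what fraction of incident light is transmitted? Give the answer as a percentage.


Beer-Lambert law: T = exp(-alpha * thickness)
  exponent = -0.017 * 7.8 = -0.1326
  T = exp(-0.1326) = 0.8758
  Percentage = 0.8758 * 100 = 87.58%

87.58%


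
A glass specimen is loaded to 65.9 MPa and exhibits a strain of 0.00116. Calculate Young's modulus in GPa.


Young's modulus: E = stress / strain
  E = 65.9 MPa / 0.00116 = 56810.34 MPa
Convert to GPa: 56810.34 / 1000 = 56.81 GPa

56.81 GPa


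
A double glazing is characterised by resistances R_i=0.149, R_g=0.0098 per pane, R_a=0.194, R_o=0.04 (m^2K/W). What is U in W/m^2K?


Total thermal resistance (series):
  R_total = R_in + R_glass + R_air + R_glass + R_out
  R_total = 0.149 + 0.0098 + 0.194 + 0.0098 + 0.04 = 0.4026 m^2K/W
U-value = 1 / R_total = 1 / 0.4026 = 2.484 W/m^2K

2.484 W/m^2K


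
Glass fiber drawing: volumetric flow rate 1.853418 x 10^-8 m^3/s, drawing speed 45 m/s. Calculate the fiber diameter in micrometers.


Cross-sectional area from continuity:
  A = Q / v = 1.853418 x 10^-8 / 45 = 4.118707 x 10^-10 m^2
Diameter from circular cross-section:
  d = sqrt(4A / pi) * 10^6 (m -> um)
  d = sqrt(4 * 4.118707 x 10^-10 / pi) * 10^6 = 22.9 um

22.9 um


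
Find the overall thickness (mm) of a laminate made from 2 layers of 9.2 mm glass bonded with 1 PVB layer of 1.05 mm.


Total thickness = glass contribution + PVB contribution
  Glass: 2 * 9.2 = 18.4 mm
  PVB: 1 * 1.05 = 1.05 mm
  Total = 18.4 + 1.05 = 19.45 mm

19.45 mm


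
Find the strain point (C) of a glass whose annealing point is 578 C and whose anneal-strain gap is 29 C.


Strain point = annealing point - difference:
  T_strain = 578 - 29 = 549 C

549 C


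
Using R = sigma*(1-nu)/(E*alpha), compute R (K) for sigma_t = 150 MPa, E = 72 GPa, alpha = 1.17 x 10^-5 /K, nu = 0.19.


Thermal shock resistance: R = sigma * (1 - nu) / (E * alpha)
  Numerator = 150 * (1 - 0.19) = 121.5
  Denominator = 72 * 1000 * (1.17 x 10^-5) = 0.8424
  R = 121.5 / 0.8424 = 144.2 K

144.2 K


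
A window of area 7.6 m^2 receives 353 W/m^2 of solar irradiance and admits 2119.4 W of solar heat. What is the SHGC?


Rearrange Q = Area * SHGC * Irradiance:
  SHGC = Q / (Area * Irradiance)
  SHGC = 2119.4 / (7.6 * 353) = 0.79

0.79


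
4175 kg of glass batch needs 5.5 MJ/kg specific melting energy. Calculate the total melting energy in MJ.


Total energy = mass * specific energy
  E = 4175 * 5.5 = 22962.5 MJ

22962.5 MJ


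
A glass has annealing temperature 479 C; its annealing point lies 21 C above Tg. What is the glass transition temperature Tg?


Rearrange T_anneal = Tg + offset for Tg:
  Tg = T_anneal - offset = 479 - 21 = 458 C

458 C


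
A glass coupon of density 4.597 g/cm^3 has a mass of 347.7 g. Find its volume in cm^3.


Rearrange rho = m / V:
  V = m / rho
  V = 347.7 / 4.597 = 75.636 cm^3

75.636 cm^3


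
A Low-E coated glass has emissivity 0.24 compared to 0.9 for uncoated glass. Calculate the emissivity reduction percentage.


Percentage reduction = (1 - coated/uncoated) * 100
  Ratio = 0.24 / 0.9 = 0.2667
  Reduction = (1 - 0.2667) * 100 = 73.3%

73.3%


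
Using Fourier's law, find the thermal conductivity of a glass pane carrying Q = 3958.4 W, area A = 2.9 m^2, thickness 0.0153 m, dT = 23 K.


Fourier's law rearranged: k = Q * t / (A * dT)
  Numerator = 3958.4 * 0.0153 = 60.56352
  Denominator = 2.9 * 23 = 66.7
  k = 60.56352 / 66.7 = 0.908 W/mK

0.908 W/mK


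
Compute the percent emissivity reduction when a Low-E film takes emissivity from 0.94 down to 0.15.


Percentage reduction = (1 - coated/uncoated) * 100
  Ratio = 0.15 / 0.94 = 0.1596
  Reduction = (1 - 0.1596) * 100 = 84.0%

84.0%


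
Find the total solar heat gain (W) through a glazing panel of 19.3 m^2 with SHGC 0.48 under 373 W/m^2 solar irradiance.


Solar heat gain: Q = Area * SHGC * Irradiance
  Q = 19.3 * 0.48 * 373 = 3455.5 W

3455.5 W


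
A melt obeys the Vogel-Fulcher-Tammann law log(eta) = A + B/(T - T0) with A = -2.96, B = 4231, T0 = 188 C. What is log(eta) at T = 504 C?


VFT equation: log(eta) = A + B / (T - T0)
  T - T0 = 504 - 188 = 316
  B / (T - T0) = 4231 / 316 = 13.389
  log(eta) = -2.96 + 13.389 = 10.429

10.429


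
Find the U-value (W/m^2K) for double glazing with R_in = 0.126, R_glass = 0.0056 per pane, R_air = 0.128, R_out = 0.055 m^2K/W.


Total thermal resistance (series):
  R_total = R_in + R_glass + R_air + R_glass + R_out
  R_total = 0.126 + 0.0056 + 0.128 + 0.0056 + 0.055 = 0.3202 m^2K/W
U-value = 1 / R_total = 1 / 0.3202 = 3.123 W/m^2K

3.123 W/m^2K


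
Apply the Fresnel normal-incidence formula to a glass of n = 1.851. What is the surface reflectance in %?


Fresnel reflectance at normal incidence:
  R = ((n - 1)/(n + 1))^2
  (n - 1)/(n + 1) = (1.851 - 1)/(1.851 + 1) = 0.298492
  R = 0.298492^2 = 0.0890975
  R(%) = 0.0890975 * 100 = 8.91%

8.91%


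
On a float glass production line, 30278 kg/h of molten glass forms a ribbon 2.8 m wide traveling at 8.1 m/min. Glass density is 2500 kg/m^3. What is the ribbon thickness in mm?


Ribbon cross-section from mass balance:
  Volume rate = throughput / density = 30278 / 2500 = 12.1112 m^3/h
  thickness = volume rate / (speed * 60 * width), i.e.
  thickness = throughput / (60 * speed * width * density) * 1000
  thickness = 30278 / (60 * 8.1 * 2.8 * 2500) * 1000 = 8.9 mm

8.9 mm


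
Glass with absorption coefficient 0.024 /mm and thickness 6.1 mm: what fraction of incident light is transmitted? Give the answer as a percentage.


Beer-Lambert law: T = exp(-alpha * thickness)
  exponent = -0.024 * 6.1 = -0.1464
  T = exp(-0.1464) = 0.8638
  Percentage = 0.8638 * 100 = 86.38%

86.38%


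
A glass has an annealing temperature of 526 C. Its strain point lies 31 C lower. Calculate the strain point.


Strain point = annealing point - difference:
  T_strain = 526 - 31 = 495 C

495 C


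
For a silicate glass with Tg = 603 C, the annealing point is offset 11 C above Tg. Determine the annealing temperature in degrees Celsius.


The annealing temperature is Tg plus the offset:
  T_anneal = 603 + 11 = 614 C

614 C


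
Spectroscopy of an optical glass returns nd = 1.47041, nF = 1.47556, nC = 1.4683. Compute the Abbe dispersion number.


Abbe number formula: Vd = (nd - 1) / (nF - nC)
  nd - 1 = 1.47041 - 1 = 0.47041
  nF - nC = 1.47556 - 1.4683 = 0.00726
  Vd = 0.47041 / 0.00726 = 64.79

64.79


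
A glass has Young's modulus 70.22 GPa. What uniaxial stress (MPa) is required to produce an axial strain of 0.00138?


Rearrange E = sigma / epsilon:
  sigma = E * epsilon
  E (MPa) = 70.22 * 1000 = 70220
  sigma = 70220 * 0.00138 = 96.9 MPa

96.9 MPa


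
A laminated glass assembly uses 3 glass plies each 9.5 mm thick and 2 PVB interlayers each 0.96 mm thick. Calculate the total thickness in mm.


Total thickness = glass contribution + PVB contribution
  Glass: 3 * 9.5 = 28.5 mm
  PVB: 2 * 0.96 = 1.92 mm
  Total = 28.5 + 1.92 = 30.42 mm

30.42 mm


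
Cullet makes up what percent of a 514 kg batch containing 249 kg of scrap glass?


Cullet ratio = (cullet mass / total batch mass) * 100
  Ratio = 249 / 514 * 100 = 48.44%

48.44%


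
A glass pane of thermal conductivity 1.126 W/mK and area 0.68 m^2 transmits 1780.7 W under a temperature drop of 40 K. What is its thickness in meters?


Fourier's law: t = k * A * dT / Q
  t = 1.126 * 0.68 * 40 / 1780.7
  t = 30.6272 / 1780.7 = 0.0172 m

0.0172 m


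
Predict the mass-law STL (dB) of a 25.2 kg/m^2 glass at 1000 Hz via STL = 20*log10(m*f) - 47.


Mass law: STL = 20 * log10(m * f) - 47
  m * f = 25.2 * 1000 = 25200
  log10(25200) = 4.4014
  STL = 20 * 4.4014 - 47 = 88.028 - 47 = 41.0 dB

41.0 dB


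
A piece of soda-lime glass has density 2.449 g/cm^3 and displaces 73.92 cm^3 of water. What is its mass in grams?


Rearrange rho = m / V:
  m = rho * V
  m = 2.449 * 73.92 = 181.03 g

181.03 g


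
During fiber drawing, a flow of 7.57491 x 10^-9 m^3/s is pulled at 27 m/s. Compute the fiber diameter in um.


Cross-sectional area from continuity:
  A = Q / v = 7.57491 x 10^-9 / 27 = 2.805522 x 10^-10 m^2
Diameter from circular cross-section:
  d = sqrt(4A / pi) * 10^6 (m -> um)
  d = sqrt(4 * 2.805522 x 10^-10 / pi) * 10^6 = 18.9 um

18.9 um


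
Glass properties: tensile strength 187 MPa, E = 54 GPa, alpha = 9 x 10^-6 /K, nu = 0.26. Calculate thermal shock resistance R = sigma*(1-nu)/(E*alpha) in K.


Thermal shock resistance: R = sigma * (1 - nu) / (E * alpha)
  Numerator = 187 * (1 - 0.26) = 138.38
  Denominator = 54 * 1000 * (9 x 10^-6) = 0.486
  R = 138.38 / 0.486 = 284.7 K

284.7 K


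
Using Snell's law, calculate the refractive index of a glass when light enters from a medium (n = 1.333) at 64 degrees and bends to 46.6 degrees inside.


Apply Snell's law: n1 * sin(theta1) = n2 * sin(theta2)
  n2 = n1 * sin(theta1) / sin(theta2)
  sin(64) = 0.898794
  sin(46.6) = 0.726575
  n2 = 1.333 * 0.898794 / 0.726575 = 1.649

1.649


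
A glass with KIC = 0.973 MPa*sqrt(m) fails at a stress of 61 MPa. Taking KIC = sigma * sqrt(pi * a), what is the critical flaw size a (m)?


Rearrange KIC = sigma * sqrt(pi * a):
  sqrt(pi * a) = KIC / sigma
  sqrt(pi * a) = 0.973 / 61 = 0.015951
  a = (KIC / sigma)^2 / pi
  a = 0.015951^2 / pi = 0.000081 m

0.000081 m


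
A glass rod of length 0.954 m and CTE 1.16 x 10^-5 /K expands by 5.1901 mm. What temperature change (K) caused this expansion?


Rearrange dL = alpha * L0 * dT for dT:
  dT = dL / (alpha * L0)
  dL (m) = 5.1901 / 1000 = 0.0051901
  dT = 0.0051901 / ((1.16 x 10^-5) * 0.954) = 469.0 K

469.0 K


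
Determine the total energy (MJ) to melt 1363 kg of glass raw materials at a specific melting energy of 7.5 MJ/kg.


Total energy = mass * specific energy
  E = 1363 * 7.5 = 10222.5 MJ

10222.5 MJ


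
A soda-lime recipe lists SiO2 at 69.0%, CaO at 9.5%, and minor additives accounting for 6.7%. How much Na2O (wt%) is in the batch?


Pieces sum to 100%:
  Na2O = 100 - (SiO2 + CaO + others)
  Na2O = 100 - (69.0 + 9.5 + 6.7) = 14.8%

14.8%


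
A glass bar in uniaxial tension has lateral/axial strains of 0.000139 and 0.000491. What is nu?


Poisson's ratio: nu = lateral strain / axial strain
  nu = 0.000139 / 0.000491 = 0.2831

0.2831


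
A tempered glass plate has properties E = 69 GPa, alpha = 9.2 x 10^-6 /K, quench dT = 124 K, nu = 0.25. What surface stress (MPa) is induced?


Tempering stress: sigma = E * alpha * dT / (1 - nu)
  E (MPa) = 69 * 1000 = 69000
  Numerator = 69000 * (9.2 x 10^-6) * 124 = 78.7152
  Denominator = 1 - 0.25 = 0.75
  sigma = 78.7152 / 0.75 = 105.0 MPa

105.0 MPa


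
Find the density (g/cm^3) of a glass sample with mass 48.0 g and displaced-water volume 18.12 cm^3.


Use the definition of density:
  rho = mass / volume
  rho = 48.0 / 18.12 = 2.649 g/cm^3

2.649 g/cm^3


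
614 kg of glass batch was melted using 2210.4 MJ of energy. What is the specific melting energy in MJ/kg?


Rearrange E = m * s for s:
  s = E / m
  s = 2210.4 / 614 = 3.6 MJ/kg

3.6 MJ/kg


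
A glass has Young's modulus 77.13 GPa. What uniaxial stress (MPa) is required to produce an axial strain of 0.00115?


Rearrange E = sigma / epsilon:
  sigma = E * epsilon
  E (MPa) = 77.13 * 1000 = 77130
  sigma = 77130 * 0.00115 = 88.7 MPa

88.7 MPa


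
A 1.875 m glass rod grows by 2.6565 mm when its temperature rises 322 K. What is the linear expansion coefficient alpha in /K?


Rearrange dL = alpha * L0 * dT for alpha:
  alpha = dL / (L0 * dT)
  alpha = (2.6565 / 1000) / (1.875 * 322) = 0.0000044 /K = 4.4 x 10^-6 /K

4.4 x 10^-6 /K


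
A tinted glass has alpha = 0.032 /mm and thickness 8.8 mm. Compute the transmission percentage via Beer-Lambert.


Beer-Lambert law: T = exp(-alpha * thickness)
  exponent = -0.032 * 8.8 = -0.2816
  T = exp(-0.2816) = 0.7546
  Percentage = 0.7546 * 100 = 75.46%

75.46%


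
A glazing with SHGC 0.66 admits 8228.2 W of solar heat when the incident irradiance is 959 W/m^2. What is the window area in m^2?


Rearrange Q = Area * SHGC * Irradiance:
  Area = Q / (SHGC * Irradiance)
  Area = 8228.2 / (0.66 * 959) = 13.0 m^2

13.0 m^2


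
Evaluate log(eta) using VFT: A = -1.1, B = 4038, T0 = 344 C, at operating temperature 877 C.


VFT equation: log(eta) = A + B / (T - T0)
  T - T0 = 877 - 344 = 533
  B / (T - T0) = 4038 / 533 = 7.576
  log(eta) = -1.1 + 7.576 = 6.476

6.476


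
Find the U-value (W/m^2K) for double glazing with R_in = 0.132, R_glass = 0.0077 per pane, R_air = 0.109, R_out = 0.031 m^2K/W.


Total thermal resistance (series):
  R_total = R_in + R_glass + R_air + R_glass + R_out
  R_total = 0.132 + 0.0077 + 0.109 + 0.0077 + 0.031 = 0.2874 m^2K/W
U-value = 1 / R_total = 1 / 0.2874 = 3.479 W/m^2K

3.479 W/m^2K


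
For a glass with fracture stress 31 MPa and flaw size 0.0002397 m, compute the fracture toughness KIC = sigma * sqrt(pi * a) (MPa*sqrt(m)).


Fracture toughness: KIC = sigma * sqrt(pi * a)
  pi * a = pi * 0.0002397 = 0.00075304
  sqrt(pi * a) = 0.027442
  KIC = 31 * 0.027442 = 0.851 MPa*sqrt(m)

0.851 MPa*sqrt(m)


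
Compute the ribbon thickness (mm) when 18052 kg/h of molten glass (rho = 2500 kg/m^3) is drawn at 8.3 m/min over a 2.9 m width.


Ribbon cross-section from mass balance:
  Volume rate = throughput / density = 18052 / 2500 = 7.2208 m^3/h
  thickness = volume rate / (speed * 60 * width), i.e.
  thickness = throughput / (60 * speed * width * density) * 1000
  thickness = 18052 / (60 * 8.3 * 2.9 * 2500) * 1000 = 5.0 mm

5.0 mm


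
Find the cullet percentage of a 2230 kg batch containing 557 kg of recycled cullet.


Cullet ratio = (cullet mass / total batch mass) * 100
  Ratio = 557 / 2230 * 100 = 24.98%

24.98%


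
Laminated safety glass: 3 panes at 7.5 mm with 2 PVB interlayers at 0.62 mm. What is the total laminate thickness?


Total thickness = glass contribution + PVB contribution
  Glass: 3 * 7.5 = 22.5 mm
  PVB: 2 * 0.62 = 1.24 mm
  Total = 22.5 + 1.24 = 23.74 mm

23.74 mm


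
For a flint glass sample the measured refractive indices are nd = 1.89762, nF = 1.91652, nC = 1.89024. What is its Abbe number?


Abbe number formula: Vd = (nd - 1) / (nF - nC)
  nd - 1 = 1.89762 - 1 = 0.89762
  nF - nC = 1.91652 - 1.89024 = 0.02628
  Vd = 0.89762 / 0.02628 = 34.16

34.16


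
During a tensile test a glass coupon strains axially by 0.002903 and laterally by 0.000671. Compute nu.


Poisson's ratio: nu = lateral strain / axial strain
  nu = 0.000671 / 0.002903 = 0.2311

0.2311


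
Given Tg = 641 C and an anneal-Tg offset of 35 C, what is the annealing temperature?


The annealing temperature is Tg plus the offset:
  T_anneal = 641 + 35 = 676 C

676 C


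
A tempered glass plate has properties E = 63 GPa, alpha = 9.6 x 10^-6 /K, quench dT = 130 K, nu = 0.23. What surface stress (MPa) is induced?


Tempering stress: sigma = E * alpha * dT / (1 - nu)
  E (MPa) = 63 * 1000 = 63000
  Numerator = 63000 * (9.6 x 10^-6) * 130 = 78.624
  Denominator = 1 - 0.23 = 0.77
  sigma = 78.624 / 0.77 = 102.1 MPa

102.1 MPa


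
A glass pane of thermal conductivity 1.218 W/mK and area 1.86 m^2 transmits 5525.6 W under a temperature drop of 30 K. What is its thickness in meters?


Fourier's law: t = k * A * dT / Q
  t = 1.218 * 1.86 * 30 / 5525.6
  t = 67.9644 / 5525.6 = 0.0123 m

0.0123 m


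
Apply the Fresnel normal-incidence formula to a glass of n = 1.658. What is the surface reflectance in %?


Fresnel reflectance at normal incidence:
  R = ((n - 1)/(n + 1))^2
  (n - 1)/(n + 1) = (1.658 - 1)/(1.658 + 1) = 0.247555
  R = 0.247555^2 = 0.0612835
  R(%) = 0.0612835 * 100 = 6.128%

6.128%


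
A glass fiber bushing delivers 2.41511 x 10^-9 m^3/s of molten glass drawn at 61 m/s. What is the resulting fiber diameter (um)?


Cross-sectional area from continuity:
  A = Q / v = 2.41511 x 10^-9 / 61 = 3.959197 x 10^-11 m^2
Diameter from circular cross-section:
  d = sqrt(4A / pi) * 10^6 (m -> um)
  d = sqrt(4 * 3.959197 x 10^-11 / pi) * 10^6 = 7.1 um

7.1 um


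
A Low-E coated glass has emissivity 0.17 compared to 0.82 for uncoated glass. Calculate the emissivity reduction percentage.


Percentage reduction = (1 - coated/uncoated) * 100
  Ratio = 0.17 / 0.82 = 0.2073
  Reduction = (1 - 0.2073) * 100 = 79.3%

79.3%


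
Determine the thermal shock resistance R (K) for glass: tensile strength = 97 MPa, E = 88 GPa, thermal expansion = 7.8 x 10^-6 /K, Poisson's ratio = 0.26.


Thermal shock resistance: R = sigma * (1 - nu) / (E * alpha)
  Numerator = 97 * (1 - 0.26) = 71.78
  Denominator = 88 * 1000 * (7.8 x 10^-6) = 0.6864
  R = 71.78 / 0.6864 = 104.6 K

104.6 K


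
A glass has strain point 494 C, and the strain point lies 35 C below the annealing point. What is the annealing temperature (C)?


T_anneal = T_strain + gap:
  T_anneal = 494 + 35 = 529 C

529 C


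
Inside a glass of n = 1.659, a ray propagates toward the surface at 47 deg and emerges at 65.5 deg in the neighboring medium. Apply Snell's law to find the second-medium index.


Apply Snell's law: n1 * sin(theta1) = n2 * sin(theta2)
  n2 = n1 * sin(theta1) / sin(theta2)
  sin(47) = 0.731354
  sin(65.5) = 0.909961
  n2 = 1.659 * 0.731354 / 0.909961 = 1.3334

1.3334


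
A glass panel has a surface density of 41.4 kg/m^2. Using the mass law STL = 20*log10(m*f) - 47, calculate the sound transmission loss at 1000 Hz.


Mass law: STL = 20 * log10(m * f) - 47
  m * f = 41.4 * 1000 = 41400
  log10(41400) = 4.617
  STL = 20 * 4.617 - 47 = 92.34 - 47 = 45.3 dB

45.3 dB


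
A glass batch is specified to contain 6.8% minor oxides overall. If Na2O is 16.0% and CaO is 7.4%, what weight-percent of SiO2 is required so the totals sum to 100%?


Known pieces sum to 100%:
  SiO2 = 100 - (others + Na2O + CaO)
  SiO2 = 100 - (6.8 + 16.0 + 7.4) = 69.8%

69.8%


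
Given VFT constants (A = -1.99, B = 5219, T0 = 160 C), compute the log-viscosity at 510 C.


VFT equation: log(eta) = A + B / (T - T0)
  T - T0 = 510 - 160 = 350
  B / (T - T0) = 5219 / 350 = 14.911
  log(eta) = -1.99 + 14.911 = 12.921

12.921


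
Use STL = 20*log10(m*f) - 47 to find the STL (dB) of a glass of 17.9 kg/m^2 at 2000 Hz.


Mass law: STL = 20 * log10(m * f) - 47
  m * f = 17.9 * 2000 = 35800
  log10(35800) = 4.55388
  STL = 20 * 4.55388 - 47 = 91.0776 - 47 = 44.1 dB

44.1 dB


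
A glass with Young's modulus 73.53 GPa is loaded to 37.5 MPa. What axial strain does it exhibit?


Rearrange E = sigma / epsilon:
  epsilon = sigma / E
  E (MPa) = 73.53 * 1000 = 73530
  epsilon = 37.5 / 73530 = 0.00051

0.00051


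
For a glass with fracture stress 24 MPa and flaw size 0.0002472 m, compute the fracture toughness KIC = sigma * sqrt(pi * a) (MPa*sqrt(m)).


Fracture toughness: KIC = sigma * sqrt(pi * a)
  pi * a = pi * 0.0002472 = 0.000776602
  sqrt(pi * a) = 0.027868
  KIC = 24 * 0.027868 = 0.669 MPa*sqrt(m)

0.669 MPa*sqrt(m)


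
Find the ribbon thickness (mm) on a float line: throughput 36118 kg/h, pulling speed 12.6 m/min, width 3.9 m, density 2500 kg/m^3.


Ribbon cross-section from mass balance:
  Volume rate = throughput / density = 36118 / 2500 = 14.4472 m^3/h
  thickness = volume rate / (speed * 60 * width), i.e.
  thickness = throughput / (60 * speed * width * density) * 1000
  thickness = 36118 / (60 * 12.6 * 3.9 * 2500) * 1000 = 4.9 mm

4.9 mm


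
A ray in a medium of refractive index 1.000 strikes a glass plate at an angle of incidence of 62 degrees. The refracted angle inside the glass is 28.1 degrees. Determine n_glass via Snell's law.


Apply Snell's law: n1 * sin(theta1) = n2 * sin(theta2)
  n2 = n1 * sin(theta1) / sin(theta2)
  sin(62) = 0.882948
  sin(28.1) = 0.471012
  n2 = 1.000 * 0.882948 / 0.471012 = 1.8746

1.8746


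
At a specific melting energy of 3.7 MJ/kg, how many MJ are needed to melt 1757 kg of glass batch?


Total energy = mass * specific energy
  E = 1757 * 3.7 = 6500.9 MJ

6500.9 MJ


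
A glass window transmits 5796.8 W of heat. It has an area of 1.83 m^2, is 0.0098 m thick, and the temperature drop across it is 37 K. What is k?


Fourier's law rearranged: k = Q * t / (A * dT)
  Numerator = 5796.8 * 0.0098 = 56.80864
  Denominator = 1.83 * 37 = 67.71
  k = 56.80864 / 67.71 = 0.839 W/mK

0.839 W/mK


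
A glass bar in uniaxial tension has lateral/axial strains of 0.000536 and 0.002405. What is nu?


Poisson's ratio: nu = lateral strain / axial strain
  nu = 0.000536 / 0.002405 = 0.2229

0.2229


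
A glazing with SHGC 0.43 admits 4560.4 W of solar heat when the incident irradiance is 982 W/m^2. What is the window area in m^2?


Rearrange Q = Area * SHGC * Irradiance:
  Area = Q / (SHGC * Irradiance)
  Area = 4560.4 / (0.43 * 982) = 10.8 m^2

10.8 m^2


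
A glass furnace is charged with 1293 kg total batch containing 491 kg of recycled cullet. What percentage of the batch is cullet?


Cullet ratio = (cullet mass / total batch mass) * 100
  Ratio = 491 / 1293 * 100 = 37.97%

37.97%


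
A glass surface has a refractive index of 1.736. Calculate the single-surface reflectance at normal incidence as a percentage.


Fresnel reflectance at normal incidence:
  R = ((n - 1)/(n + 1))^2
  (n - 1)/(n + 1) = (1.736 - 1)/(1.736 + 1) = 0.269006
  R = 0.269006^2 = 0.0723642
  R(%) = 0.0723642 * 100 = 7.236%

7.236%


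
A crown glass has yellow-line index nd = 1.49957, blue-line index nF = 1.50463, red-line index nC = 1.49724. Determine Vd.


Abbe number formula: Vd = (nd - 1) / (nF - nC)
  nd - 1 = 1.49957 - 1 = 0.49957
  nF - nC = 1.50463 - 1.49724 = 0.00739
  Vd = 0.49957 / 0.00739 = 67.6

67.6


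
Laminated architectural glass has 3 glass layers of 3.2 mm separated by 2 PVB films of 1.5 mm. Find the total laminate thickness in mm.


Total thickness = glass contribution + PVB contribution
  Glass: 3 * 3.2 = 9.6 mm
  PVB: 2 * 1.5 = 3.0 mm
  Total = 9.6 + 3.0 = 12.6 mm

12.6 mm


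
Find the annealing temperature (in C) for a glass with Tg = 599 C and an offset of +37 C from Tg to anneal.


The annealing temperature is Tg plus the offset:
  T_anneal = 599 + 37 = 636 C

636 C


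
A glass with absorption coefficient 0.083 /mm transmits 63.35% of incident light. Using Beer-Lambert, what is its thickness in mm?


Rearrange T = exp(-alpha * thickness):
  thickness = -ln(T) / alpha
  T = 63.35/100 = 0.6335
  ln(T) = -0.4565
  -ln(T) = 0.4565
  thickness = 0.4565 / 0.083 = 5.5 mm

5.5 mm


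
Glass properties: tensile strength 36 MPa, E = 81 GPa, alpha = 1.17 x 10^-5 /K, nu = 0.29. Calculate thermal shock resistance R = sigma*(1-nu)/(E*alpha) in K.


Thermal shock resistance: R = sigma * (1 - nu) / (E * alpha)
  Numerator = 36 * (1 - 0.29) = 25.56
  Denominator = 81 * 1000 * (1.17 x 10^-5) = 0.9477
  R = 25.56 / 0.9477 = 27.0 K

27.0 K


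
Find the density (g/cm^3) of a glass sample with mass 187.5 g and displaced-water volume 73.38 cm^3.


Use the definition of density:
  rho = mass / volume
  rho = 187.5 / 73.38 = 2.555 g/cm^3

2.555 g/cm^3


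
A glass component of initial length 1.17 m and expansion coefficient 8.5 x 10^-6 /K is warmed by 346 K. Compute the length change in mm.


Thermal expansion formula: dL = alpha * L0 * dT
  dL = (8.5 x 10^-6) * 1.17 * 346 = 0.00344097 m
Convert to mm: 0.00344097 * 1000 = 3.441 mm

3.441 mm


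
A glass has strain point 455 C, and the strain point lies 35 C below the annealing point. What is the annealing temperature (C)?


T_anneal = T_strain + gap:
  T_anneal = 455 + 35 = 490 C

490 C


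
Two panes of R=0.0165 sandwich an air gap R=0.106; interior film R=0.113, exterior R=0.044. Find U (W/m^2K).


Total thermal resistance (series):
  R_total = R_in + R_glass + R_air + R_glass + R_out
  R_total = 0.113 + 0.0165 + 0.106 + 0.0165 + 0.044 = 0.296 m^2K/W
U-value = 1 / R_total = 1 / 0.296 = 3.378 W/m^2K

3.378 W/m^2K


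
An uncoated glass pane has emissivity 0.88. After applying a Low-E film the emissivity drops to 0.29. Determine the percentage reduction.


Percentage reduction = (1 - coated/uncoated) * 100
  Ratio = 0.29 / 0.88 = 0.3295
  Reduction = (1 - 0.3295) * 100 = 67.0%

67.0%


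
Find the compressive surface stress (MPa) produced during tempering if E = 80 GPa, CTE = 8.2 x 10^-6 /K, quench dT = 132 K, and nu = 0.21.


Tempering stress: sigma = E * alpha * dT / (1 - nu)
  E (MPa) = 80 * 1000 = 80000
  Numerator = 80000 * (8.2 x 10^-6) * 132 = 86.592
  Denominator = 1 - 0.21 = 0.79
  sigma = 86.592 / 0.79 = 109.6 MPa

109.6 MPa


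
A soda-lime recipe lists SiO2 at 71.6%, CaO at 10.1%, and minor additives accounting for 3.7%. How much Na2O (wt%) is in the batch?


Pieces sum to 100%:
  Na2O = 100 - (SiO2 + CaO + others)
  Na2O = 100 - (71.6 + 10.1 + 3.7) = 14.6%

14.6%


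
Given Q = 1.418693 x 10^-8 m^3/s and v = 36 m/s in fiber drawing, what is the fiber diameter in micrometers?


Cross-sectional area from continuity:
  A = Q / v = 1.418693 x 10^-8 / 36 = 3.940814 x 10^-10 m^2
Diameter from circular cross-section:
  d = sqrt(4A / pi) * 10^6 (m -> um)
  d = sqrt(4 * 3.940814 x 10^-10 / pi) * 10^6 = 22.4 um

22.4 um


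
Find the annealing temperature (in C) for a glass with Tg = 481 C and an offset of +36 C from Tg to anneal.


The annealing temperature is Tg plus the offset:
  T_anneal = 481 + 36 = 517 C

517 C


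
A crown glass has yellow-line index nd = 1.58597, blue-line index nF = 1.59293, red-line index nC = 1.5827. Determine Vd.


Abbe number formula: Vd = (nd - 1) / (nF - nC)
  nd - 1 = 1.58597 - 1 = 0.58597
  nF - nC = 1.59293 - 1.5827 = 0.01023
  Vd = 0.58597 / 0.01023 = 57.28

57.28


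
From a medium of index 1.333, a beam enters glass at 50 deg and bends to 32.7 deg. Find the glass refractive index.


Apply Snell's law: n1 * sin(theta1) = n2 * sin(theta2)
  n2 = n1 * sin(theta1) / sin(theta2)
  sin(50) = 0.766044
  sin(32.7) = 0.54024
  n2 = 1.333 * 0.766044 / 0.54024 = 1.8902

1.8902


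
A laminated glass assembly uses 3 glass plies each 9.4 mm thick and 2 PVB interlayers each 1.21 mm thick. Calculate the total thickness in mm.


Total thickness = glass contribution + PVB contribution
  Glass: 3 * 9.4 = 28.2 mm
  PVB: 2 * 1.21 = 2.42 mm
  Total = 28.2 + 2.42 = 30.62 mm

30.62 mm


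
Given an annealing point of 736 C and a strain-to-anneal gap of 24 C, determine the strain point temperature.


Strain point = annealing point - difference:
  T_strain = 736 - 24 = 712 C

712 C


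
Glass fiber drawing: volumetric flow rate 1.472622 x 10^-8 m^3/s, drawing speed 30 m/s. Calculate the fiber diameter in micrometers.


Cross-sectional area from continuity:
  A = Q / v = 1.472622 x 10^-8 / 30 = 4.90874 x 10^-10 m^2
Diameter from circular cross-section:
  d = sqrt(4A / pi) * 10^6 (m -> um)
  d = sqrt(4 * 4.90874 x 10^-10 / pi) * 10^6 = 25.0 um

25.0 um


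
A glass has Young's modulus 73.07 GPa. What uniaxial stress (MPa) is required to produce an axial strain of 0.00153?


Rearrange E = sigma / epsilon:
  sigma = E * epsilon
  E (MPa) = 73.07 * 1000 = 73070
  sigma = 73070 * 0.00153 = 111.8 MPa

111.8 MPa


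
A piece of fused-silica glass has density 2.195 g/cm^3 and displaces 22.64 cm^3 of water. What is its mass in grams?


Rearrange rho = m / V:
  m = rho * V
  m = 2.195 * 22.64 = 49.695 g

49.695 g


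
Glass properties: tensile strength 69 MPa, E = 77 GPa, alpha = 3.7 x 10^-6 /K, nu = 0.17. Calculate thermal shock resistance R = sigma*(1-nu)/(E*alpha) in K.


Thermal shock resistance: R = sigma * (1 - nu) / (E * alpha)
  Numerator = 69 * (1 - 0.17) = 57.27
  Denominator = 77 * 1000 * (3.7 x 10^-6) = 0.2849
  R = 57.27 / 0.2849 = 201.0 K

201.0 K


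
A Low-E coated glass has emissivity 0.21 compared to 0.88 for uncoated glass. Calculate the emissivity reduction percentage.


Percentage reduction = (1 - coated/uncoated) * 100
  Ratio = 0.21 / 0.88 = 0.2386
  Reduction = (1 - 0.2386) * 100 = 76.1%

76.1%


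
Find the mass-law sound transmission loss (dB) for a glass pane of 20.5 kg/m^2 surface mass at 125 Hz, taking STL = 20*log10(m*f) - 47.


Mass law: STL = 20 * log10(m * f) - 47
  m * f = 20.5 * 125 = 2562.5
  log10(2562.5) = 3.40866
  STL = 20 * 3.40866 - 47 = 68.1732 - 47 = 21.2 dB

21.2 dB


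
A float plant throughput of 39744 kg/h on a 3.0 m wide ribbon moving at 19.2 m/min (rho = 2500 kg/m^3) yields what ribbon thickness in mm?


Ribbon cross-section from mass balance:
  Volume rate = throughput / density = 39744 / 2500 = 15.8976 m^3/h
  thickness = volume rate / (speed * 60 * width), i.e.
  thickness = throughput / (60 * speed * width * density) * 1000
  thickness = 39744 / (60 * 19.2 * 3.0 * 2500) * 1000 = 4.6 mm

4.6 mm


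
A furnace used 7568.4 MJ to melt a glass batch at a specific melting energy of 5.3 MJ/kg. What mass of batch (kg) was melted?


Rearrange E = m * s for m:
  m = E / s
  m = 7568.4 / 5.3 = 1428.0 kg

1428.0 kg


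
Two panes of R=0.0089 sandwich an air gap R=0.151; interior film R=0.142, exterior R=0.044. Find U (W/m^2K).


Total thermal resistance (series):
  R_total = R_in + R_glass + R_air + R_glass + R_out
  R_total = 0.142 + 0.0089 + 0.151 + 0.0089 + 0.044 = 0.3548 m^2K/W
U-value = 1 / R_total = 1 / 0.3548 = 2.818 W/m^2K

2.818 W/m^2K


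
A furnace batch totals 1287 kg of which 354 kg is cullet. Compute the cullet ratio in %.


Cullet ratio = (cullet mass / total batch mass) * 100
  Ratio = 354 / 1287 * 100 = 27.51%

27.51%


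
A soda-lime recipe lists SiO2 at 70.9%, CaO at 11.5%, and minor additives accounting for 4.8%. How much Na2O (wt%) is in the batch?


Pieces sum to 100%:
  Na2O = 100 - (SiO2 + CaO + others)
  Na2O = 100 - (70.9 + 11.5 + 4.8) = 12.8%

12.8%


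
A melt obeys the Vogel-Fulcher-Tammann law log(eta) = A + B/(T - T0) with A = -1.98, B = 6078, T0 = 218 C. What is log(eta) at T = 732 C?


VFT equation: log(eta) = A + B / (T - T0)
  T - T0 = 732 - 218 = 514
  B / (T - T0) = 6078 / 514 = 11.825
  log(eta) = -1.98 + 11.825 = 9.845

9.845


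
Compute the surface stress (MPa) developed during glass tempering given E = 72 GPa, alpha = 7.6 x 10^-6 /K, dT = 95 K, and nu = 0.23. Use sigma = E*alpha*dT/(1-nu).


Tempering stress: sigma = E * alpha * dT / (1 - nu)
  E (MPa) = 72 * 1000 = 72000
  Numerator = 72000 * (7.6 x 10^-6) * 95 = 51.984
  Denominator = 1 - 0.23 = 0.77
  sigma = 51.984 / 0.77 = 67.5 MPa

67.5 MPa


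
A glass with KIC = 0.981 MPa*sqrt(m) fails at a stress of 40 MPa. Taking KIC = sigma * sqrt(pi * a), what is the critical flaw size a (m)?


Rearrange KIC = sigma * sqrt(pi * a):
  sqrt(pi * a) = KIC / sigma
  sqrt(pi * a) = 0.981 / 40 = 0.024525
  a = (KIC / sigma)^2 / pi
  a = 0.024525^2 / pi = 0.0001915 m

0.0001915 m


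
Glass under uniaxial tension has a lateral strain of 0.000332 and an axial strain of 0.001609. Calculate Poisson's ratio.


Poisson's ratio: nu = lateral strain / axial strain
  nu = 0.000332 / 0.001609 = 0.2063

0.2063


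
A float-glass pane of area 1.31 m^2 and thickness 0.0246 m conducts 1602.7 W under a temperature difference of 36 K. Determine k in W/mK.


Fourier's law rearranged: k = Q * t / (A * dT)
  Numerator = 1602.7 * 0.0246 = 39.42642
  Denominator = 1.31 * 36 = 47.16
  k = 39.42642 / 47.16 = 0.836 W/mK

0.836 W/mK


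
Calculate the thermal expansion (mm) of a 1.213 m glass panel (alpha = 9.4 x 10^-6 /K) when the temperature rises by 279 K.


Thermal expansion formula: dL = alpha * L0 * dT
  dL = (9.4 x 10^-6) * 1.213 * 279 = 0.00318121 m
Convert to mm: 0.00318121 * 1000 = 3.1812 mm

3.1812 mm


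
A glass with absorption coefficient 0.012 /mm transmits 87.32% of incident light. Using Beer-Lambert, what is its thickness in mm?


Rearrange T = exp(-alpha * thickness):
  thickness = -ln(T) / alpha
  T = 87.32/100 = 0.8732
  ln(T) = -0.13559
  -ln(T) = 0.13559
  thickness = 0.13559 / 0.012 = 11.3 mm

11.3 mm


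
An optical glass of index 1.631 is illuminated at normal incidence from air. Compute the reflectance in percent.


Fresnel reflectance at normal incidence:
  R = ((n - 1)/(n + 1))^2
  (n - 1)/(n + 1) = (1.631 - 1)/(1.631 + 1) = 0.239833
  R = 0.239833^2 = 0.0575199
  R(%) = 0.0575199 * 100 = 5.752%

5.752%


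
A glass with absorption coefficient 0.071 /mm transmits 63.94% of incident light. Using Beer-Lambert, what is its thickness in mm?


Rearrange T = exp(-alpha * thickness):
  thickness = -ln(T) / alpha
  T = 63.94/100 = 0.6394
  ln(T) = -0.44723
  -ln(T) = 0.44723
  thickness = 0.44723 / 0.071 = 6.3 mm

6.3 mm


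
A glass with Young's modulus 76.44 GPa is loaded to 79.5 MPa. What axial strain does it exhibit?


Rearrange E = sigma / epsilon:
  epsilon = sigma / E
  E (MPa) = 76.44 * 1000 = 76440
  epsilon = 79.5 / 76440 = 0.00104

0.00104


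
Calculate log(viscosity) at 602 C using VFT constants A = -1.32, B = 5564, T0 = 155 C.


VFT equation: log(eta) = A + B / (T - T0)
  T - T0 = 602 - 155 = 447
  B / (T - T0) = 5564 / 447 = 12.447
  log(eta) = -1.32 + 12.447 = 11.127

11.127


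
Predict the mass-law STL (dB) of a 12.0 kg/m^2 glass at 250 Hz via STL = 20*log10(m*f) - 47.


Mass law: STL = 20 * log10(m * f) - 47
  m * f = 12.0 * 250 = 3000
  log10(3000) = 3.47712
  STL = 20 * 3.47712 - 47 = 69.5424 - 47 = 22.5 dB

22.5 dB


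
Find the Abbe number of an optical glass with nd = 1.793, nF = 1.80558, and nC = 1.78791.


Abbe number formula: Vd = (nd - 1) / (nF - nC)
  nd - 1 = 1.793 - 1 = 0.793
  nF - nC = 1.80558 - 1.78791 = 0.01767
  Vd = 0.793 / 0.01767 = 44.88

44.88


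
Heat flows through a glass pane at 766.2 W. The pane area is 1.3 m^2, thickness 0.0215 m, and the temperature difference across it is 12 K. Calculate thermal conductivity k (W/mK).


Fourier's law rearranged: k = Q * t / (A * dT)
  Numerator = 766.2 * 0.0215 = 16.4733
  Denominator = 1.3 * 12 = 15.6
  k = 16.4733 / 15.6 = 1.056 W/mK

1.056 W/mK


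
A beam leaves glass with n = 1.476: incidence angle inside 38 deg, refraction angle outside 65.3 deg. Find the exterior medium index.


Apply Snell's law: n1 * sin(theta1) = n2 * sin(theta2)
  n2 = n1 * sin(theta1) / sin(theta2)
  sin(38) = 0.615661
  sin(65.3) = 0.908508
  n2 = 1.476 * 0.615661 / 0.908508 = 1.0002

1.0002


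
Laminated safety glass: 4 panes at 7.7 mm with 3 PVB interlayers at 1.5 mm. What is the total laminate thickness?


Total thickness = glass contribution + PVB contribution
  Glass: 4 * 7.7 = 30.8 mm
  PVB: 3 * 1.5 = 4.5 mm
  Total = 30.8 + 4.5 = 35.3 mm

35.3 mm


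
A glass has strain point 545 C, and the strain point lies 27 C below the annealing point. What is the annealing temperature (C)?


T_anneal = T_strain + gap:
  T_anneal = 545 + 27 = 572 C

572 C


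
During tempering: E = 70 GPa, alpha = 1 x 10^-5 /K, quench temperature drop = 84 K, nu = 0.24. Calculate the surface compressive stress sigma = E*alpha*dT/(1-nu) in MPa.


Tempering stress: sigma = E * alpha * dT / (1 - nu)
  E (MPa) = 70 * 1000 = 70000
  Numerator = 70000 * (1 x 10^-5) * 84 = 58.8
  Denominator = 1 - 0.24 = 0.76
  sigma = 58.8 / 0.76 = 77.4 MPa

77.4 MPa


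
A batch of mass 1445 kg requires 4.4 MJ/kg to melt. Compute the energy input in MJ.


Total energy = mass * specific energy
  E = 1445 * 4.4 = 6358 MJ

6358 MJ


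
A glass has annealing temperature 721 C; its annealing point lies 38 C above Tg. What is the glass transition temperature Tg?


Rearrange T_anneal = Tg + offset for Tg:
  Tg = T_anneal - offset = 721 - 38 = 683 C

683 C


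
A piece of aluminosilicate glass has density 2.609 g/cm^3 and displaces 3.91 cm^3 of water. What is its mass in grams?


Rearrange rho = m / V:
  m = rho * V
  m = 2.609 * 3.91 = 10.201 g

10.201 g


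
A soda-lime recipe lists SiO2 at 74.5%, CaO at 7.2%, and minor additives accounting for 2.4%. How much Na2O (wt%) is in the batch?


Pieces sum to 100%:
  Na2O = 100 - (SiO2 + CaO + others)
  Na2O = 100 - (74.5 + 7.2 + 2.4) = 15.9%

15.9%


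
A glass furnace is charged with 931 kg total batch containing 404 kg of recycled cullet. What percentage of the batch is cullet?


Cullet ratio = (cullet mass / total batch mass) * 100
  Ratio = 404 / 931 * 100 = 43.39%

43.39%


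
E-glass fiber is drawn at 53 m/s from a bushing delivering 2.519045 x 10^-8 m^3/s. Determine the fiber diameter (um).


Cross-sectional area from continuity:
  A = Q / v = 2.519045 x 10^-8 / 53 = 4.752915 x 10^-10 m^2
Diameter from circular cross-section:
  d = sqrt(4A / pi) * 10^6 (m -> um)
  d = sqrt(4 * 4.752915 x 10^-10 / pi) * 10^6 = 24.6 um

24.6 um


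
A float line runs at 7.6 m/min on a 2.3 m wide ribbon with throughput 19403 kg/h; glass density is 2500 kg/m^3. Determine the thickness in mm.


Ribbon cross-section from mass balance:
  Volume rate = throughput / density = 19403 / 2500 = 7.7612 m^3/h
  thickness = volume rate / (speed * 60 * width), i.e.
  thickness = throughput / (60 * speed * width * density) * 1000
  thickness = 19403 / (60 * 7.6 * 2.3 * 2500) * 1000 = 7.4 mm

7.4 mm


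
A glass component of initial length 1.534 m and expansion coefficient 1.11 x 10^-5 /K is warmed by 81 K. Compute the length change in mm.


Thermal expansion formula: dL = alpha * L0 * dT
  dL = (1.11 x 10^-5) * 1.534 * 81 = 0.00137922 m
Convert to mm: 0.00137922 * 1000 = 1.3792 mm

1.3792 mm


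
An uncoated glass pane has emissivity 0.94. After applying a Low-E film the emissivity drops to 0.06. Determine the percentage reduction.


Percentage reduction = (1 - coated/uncoated) * 100
  Ratio = 0.06 / 0.94 = 0.0638
  Reduction = (1 - 0.0638) * 100 = 93.6%

93.6%


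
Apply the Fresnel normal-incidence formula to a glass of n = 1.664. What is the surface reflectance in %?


Fresnel reflectance at normal incidence:
  R = ((n - 1)/(n + 1))^2
  (n - 1)/(n + 1) = (1.664 - 1)/(1.664 + 1) = 0.249249
  R = 0.249249^2 = 0.0621251
  R(%) = 0.0621251 * 100 = 6.213%

6.213%
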